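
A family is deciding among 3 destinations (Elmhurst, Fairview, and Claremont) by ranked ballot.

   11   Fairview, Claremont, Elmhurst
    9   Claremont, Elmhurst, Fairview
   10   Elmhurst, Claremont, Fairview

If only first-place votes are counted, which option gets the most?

Fairview

First-place vote totals:
  Elmhurst: 10
  Fairview: 11
  Claremont: 9
Fairview has the most first-place votes.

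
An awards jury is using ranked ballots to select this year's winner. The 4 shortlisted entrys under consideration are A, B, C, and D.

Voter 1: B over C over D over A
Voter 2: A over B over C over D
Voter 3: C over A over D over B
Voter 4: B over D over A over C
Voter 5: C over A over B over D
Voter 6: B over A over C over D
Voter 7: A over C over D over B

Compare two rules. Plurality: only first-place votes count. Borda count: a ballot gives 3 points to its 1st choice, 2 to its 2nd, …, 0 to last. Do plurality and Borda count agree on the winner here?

Plurality first-place counts: A 2, B 3, C 2, D 0 → B.
Borda totals: A 13, B 12, C 12, D 5 → A.
The two rules disagree: plurality picks B, Borda picks A.

No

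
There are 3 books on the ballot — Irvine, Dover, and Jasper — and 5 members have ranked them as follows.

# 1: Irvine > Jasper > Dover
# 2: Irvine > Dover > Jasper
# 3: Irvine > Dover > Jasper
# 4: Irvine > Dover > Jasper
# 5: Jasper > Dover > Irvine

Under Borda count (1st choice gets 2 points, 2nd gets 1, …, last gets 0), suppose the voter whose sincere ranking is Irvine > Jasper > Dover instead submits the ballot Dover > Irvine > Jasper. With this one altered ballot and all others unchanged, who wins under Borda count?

Irvine

Borda totals with the altered ballot: Irvine 7, Dover 6, Jasper 2.
The winner is unchanged: still Irvine.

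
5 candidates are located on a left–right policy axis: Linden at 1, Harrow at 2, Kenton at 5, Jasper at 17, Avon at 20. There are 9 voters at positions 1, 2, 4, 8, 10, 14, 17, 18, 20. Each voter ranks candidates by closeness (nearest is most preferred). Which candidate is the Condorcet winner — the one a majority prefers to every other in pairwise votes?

With single-peaked preferences on a line, the Condorcet winner is the candidate closest to the median voter.
The median voter (position 10) is closest to Kenton at 5.
Check: Kenton vs Linden — voters closer to Kenton: 7 of 9.

Kenton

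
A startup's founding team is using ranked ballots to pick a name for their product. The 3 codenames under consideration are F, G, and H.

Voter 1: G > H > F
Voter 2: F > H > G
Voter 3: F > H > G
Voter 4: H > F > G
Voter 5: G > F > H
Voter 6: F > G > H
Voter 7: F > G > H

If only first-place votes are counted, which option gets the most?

First-place vote totals:
  F: 4
  G: 2
  H: 1
F has the most first-place votes.

F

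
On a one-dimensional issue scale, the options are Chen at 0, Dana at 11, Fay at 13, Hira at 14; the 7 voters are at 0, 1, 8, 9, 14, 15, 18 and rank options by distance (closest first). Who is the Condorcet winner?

Dana

With single-peaked preferences on a line, the Condorcet winner is the candidate closest to the median voter.
The median voter (position 9) is closest to Dana at 11.
Check: Dana vs Fay — voters closer to Dana: 4 of 7.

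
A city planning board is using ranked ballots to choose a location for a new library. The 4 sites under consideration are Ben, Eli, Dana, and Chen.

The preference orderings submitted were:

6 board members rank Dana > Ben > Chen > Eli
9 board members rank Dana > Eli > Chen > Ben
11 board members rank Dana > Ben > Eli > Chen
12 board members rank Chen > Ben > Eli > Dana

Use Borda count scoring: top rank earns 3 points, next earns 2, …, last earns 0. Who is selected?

Dana

Borda scores:
  Ben: 6·2 + 9·0 + 11·2 + 12·2 = 58
  Eli: 6·0 + 9·2 + 11·1 + 12·1 = 41
  Dana: 6·3 + 9·3 + 11·3 + 12·0 = 78
  Chen: 6·1 + 9·1 + 11·0 + 12·3 = 51
Dana has the highest total.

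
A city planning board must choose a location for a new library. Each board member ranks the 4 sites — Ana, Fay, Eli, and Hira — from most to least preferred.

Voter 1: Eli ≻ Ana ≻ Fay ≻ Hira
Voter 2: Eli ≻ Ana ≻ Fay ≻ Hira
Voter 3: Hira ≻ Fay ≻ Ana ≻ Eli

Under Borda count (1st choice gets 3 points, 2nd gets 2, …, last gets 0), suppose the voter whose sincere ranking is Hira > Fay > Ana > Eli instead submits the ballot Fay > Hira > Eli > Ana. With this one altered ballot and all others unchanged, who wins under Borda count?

Borda totals with the altered ballot: Ana 4, Fay 5, Eli 7, Hira 2.
The winner is unchanged: still Eli.

Eli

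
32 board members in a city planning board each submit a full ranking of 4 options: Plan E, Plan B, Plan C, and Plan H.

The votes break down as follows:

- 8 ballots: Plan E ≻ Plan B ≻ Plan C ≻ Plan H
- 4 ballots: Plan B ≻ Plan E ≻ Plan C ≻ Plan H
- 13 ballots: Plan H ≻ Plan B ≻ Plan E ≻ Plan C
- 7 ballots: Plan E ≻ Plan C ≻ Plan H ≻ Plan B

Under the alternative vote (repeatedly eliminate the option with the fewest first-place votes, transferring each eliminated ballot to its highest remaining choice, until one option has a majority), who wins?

Round 1: Plan E 15, Plan H 13, Plan B 4, Plan C 0. Plan C has the fewest and is eliminated.
Round 2: Plan E 15, Plan H 13, Plan B 4. Plan B has the fewest and is eliminated.
Round 3: Plan E 19, Plan H 13. Plan E has a majority.

Plan E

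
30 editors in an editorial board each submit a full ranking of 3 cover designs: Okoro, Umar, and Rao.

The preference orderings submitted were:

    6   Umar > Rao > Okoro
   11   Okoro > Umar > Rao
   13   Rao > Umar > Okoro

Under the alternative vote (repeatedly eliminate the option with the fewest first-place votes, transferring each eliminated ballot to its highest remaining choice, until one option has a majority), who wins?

Rao

Round 1: Rao 13, Okoro 11, Umar 6. Umar has the fewest and is eliminated.
Round 2: Rao 19, Okoro 11. Rao has a majority.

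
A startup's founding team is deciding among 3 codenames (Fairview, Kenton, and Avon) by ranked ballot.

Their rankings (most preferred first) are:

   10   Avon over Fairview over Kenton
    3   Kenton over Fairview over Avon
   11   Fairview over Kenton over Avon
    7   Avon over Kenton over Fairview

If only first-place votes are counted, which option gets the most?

First-place vote totals:
  Fairview: 11
  Kenton: 3
  Avon: 17
Avon has the most first-place votes.

Avon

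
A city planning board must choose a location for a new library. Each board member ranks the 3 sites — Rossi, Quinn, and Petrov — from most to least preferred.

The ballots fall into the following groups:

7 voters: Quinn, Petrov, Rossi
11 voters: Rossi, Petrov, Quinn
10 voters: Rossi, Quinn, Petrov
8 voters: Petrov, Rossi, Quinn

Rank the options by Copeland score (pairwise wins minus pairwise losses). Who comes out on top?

Rossi

Pairwise results:
  Rossi vs Quinn: Rossi wins 29–7.
  Rossi vs Petrov: Rossi wins 21–15.
  Quinn vs Petrov: Petrov wins 19–17.
Copeland scores (wins − losses):
  Rossi: 2 − 0 = 2
  Quinn: 0 − 2 = -2
  Petrov: 1 − 1 = 0
Rossi has the best Copeland score.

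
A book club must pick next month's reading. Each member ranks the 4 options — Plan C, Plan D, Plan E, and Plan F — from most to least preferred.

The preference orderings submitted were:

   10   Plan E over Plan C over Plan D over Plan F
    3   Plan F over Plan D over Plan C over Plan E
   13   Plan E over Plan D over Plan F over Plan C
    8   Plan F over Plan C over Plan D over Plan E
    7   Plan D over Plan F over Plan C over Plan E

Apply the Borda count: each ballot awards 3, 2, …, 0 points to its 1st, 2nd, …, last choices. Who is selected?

Plan D

Borda scores:
  Plan C: 10·2 + 3·1 + 13·0 + 8·2 + 7·1 = 46
  Plan D: 10·1 + 3·2 + 13·2 + 8·1 + 7·3 = 71
  Plan E: 10·3 + 3·0 + 13·3 + 8·0 + 7·0 = 69
  Plan F: 10·0 + 3·3 + 13·1 + 8·3 + 7·2 = 60
Plan D has the highest total.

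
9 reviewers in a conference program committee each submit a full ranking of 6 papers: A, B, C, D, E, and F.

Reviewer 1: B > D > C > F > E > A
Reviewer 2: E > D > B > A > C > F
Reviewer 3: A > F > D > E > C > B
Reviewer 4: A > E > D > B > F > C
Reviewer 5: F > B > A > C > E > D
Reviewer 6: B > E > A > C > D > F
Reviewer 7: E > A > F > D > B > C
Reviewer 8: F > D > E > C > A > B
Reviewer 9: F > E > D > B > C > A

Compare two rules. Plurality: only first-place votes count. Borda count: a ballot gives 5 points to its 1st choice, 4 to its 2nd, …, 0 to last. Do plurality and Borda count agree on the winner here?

No

Plurality first-place counts: A 2, B 2, C 0, D 0, E 2, F 3 → F.
Borda totals: A 23, B 22, C 12, D 24, E 29, F 25 → E.
The two rules disagree: plurality picks F, Borda picks E.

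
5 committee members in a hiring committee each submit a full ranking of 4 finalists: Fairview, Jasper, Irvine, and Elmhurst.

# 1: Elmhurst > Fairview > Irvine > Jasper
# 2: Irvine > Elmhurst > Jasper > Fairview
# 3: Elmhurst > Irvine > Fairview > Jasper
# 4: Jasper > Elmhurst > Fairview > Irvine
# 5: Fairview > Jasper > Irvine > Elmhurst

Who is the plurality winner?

Elmhurst

First-place vote totals:
  Fairview: 1
  Jasper: 1
  Irvine: 1
  Elmhurst: 2
Elmhurst has the most first-place votes.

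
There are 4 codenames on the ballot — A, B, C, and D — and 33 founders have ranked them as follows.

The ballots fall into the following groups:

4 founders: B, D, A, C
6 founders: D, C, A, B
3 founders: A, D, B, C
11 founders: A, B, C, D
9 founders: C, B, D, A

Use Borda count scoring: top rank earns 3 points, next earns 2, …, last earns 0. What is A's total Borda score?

52

Borda scores:
  A: 4·1 + 6·1 + 3·3 + 11·3 + 9·0 = 52
  B: 4·3 + 6·0 + 3·1 + 11·2 + 9·2 = 55
  C: 4·0 + 6·2 + 3·0 + 11·1 + 9·3 = 50
  D: 4·2 + 6·3 + 3·2 + 11·0 + 9·1 = 41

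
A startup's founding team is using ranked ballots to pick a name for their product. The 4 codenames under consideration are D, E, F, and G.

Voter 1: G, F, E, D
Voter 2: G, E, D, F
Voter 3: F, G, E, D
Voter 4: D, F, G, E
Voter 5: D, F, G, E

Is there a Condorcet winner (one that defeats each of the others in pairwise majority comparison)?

No

Head-to-head results (5 voters total):
D vs E: E wins 3–2.
D vs F: D wins 3–2.
D vs G: G wins 3–2.
E vs F: F wins 4–1.
E vs G: G wins 5–0.
F vs G: F wins 3–2.
No candidate beats all others: D beats F beats E beats D, a majority cycle.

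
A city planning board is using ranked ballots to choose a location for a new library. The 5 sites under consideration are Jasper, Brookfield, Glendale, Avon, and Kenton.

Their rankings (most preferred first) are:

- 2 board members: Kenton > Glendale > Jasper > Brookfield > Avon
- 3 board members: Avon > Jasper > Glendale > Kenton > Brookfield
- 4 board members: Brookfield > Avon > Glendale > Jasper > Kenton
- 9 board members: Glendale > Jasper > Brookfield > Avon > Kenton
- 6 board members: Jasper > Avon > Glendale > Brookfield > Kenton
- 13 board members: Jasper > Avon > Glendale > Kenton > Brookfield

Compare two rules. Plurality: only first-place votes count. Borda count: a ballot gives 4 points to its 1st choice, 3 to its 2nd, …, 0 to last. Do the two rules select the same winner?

Yes

Plurality first-place counts: Jasper 19, Brookfield 4, Glendale 9, Avon 3, Kenton 2 → Jasper.
Borda totals: Jasper 120, Brookfield 42, Glendale 94, Avon 90, Kenton 24 → Jasper.
The two rules agree on Jasper.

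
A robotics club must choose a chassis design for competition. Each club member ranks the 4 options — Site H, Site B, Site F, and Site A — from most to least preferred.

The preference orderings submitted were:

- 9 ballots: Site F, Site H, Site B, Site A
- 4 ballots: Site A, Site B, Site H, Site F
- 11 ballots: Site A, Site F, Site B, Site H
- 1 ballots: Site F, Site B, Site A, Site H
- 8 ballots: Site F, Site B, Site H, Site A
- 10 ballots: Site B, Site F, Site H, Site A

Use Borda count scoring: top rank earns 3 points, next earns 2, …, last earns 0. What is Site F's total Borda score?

96

Borda scores:
  Site H: 9·2 + 4·1 + 11·0 + 0 + 8·1 + 10·1 = 40
  Site B: 9·1 + 4·2 + 11·1 + 2 + 8·2 + 10·3 = 76
  Site F: 9·3 + 4·0 + 11·2 + 3 + 8·3 + 10·2 = 96
  Site A: 9·0 + 4·3 + 11·3 + 1 + 8·0 + 10·0 = 46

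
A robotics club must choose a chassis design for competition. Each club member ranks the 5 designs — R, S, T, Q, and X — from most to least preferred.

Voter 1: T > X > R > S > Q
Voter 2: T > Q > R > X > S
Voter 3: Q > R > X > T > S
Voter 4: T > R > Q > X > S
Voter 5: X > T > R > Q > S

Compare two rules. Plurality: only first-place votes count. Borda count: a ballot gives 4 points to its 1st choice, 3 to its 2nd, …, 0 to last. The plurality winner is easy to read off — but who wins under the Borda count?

Plurality first-place counts: R 0, S 0, T 3, Q 1, X 1 → T.
Borda totals: R 12, S 1, T 16, Q 10, X 11 → T.

T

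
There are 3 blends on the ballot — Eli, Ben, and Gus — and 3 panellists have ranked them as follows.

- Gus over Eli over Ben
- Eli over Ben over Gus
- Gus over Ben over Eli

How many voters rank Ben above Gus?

Ballots ranking Ben above Gus: 1.
Ballots ranking Gus above Ben: 2.
So 1 of 3 voters prefer Ben to Gus.

1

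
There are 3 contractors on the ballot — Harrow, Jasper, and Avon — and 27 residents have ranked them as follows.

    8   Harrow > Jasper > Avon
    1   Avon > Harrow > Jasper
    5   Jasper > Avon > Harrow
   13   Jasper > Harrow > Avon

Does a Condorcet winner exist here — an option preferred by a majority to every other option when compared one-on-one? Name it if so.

Head-to-head results (27 voters total):
Harrow vs Jasper: Jasper wins 18–9.
Harrow vs Avon: Harrow wins 21–6.
Jasper vs Avon: Jasper wins 26–1.
Jasper beats each rival — Harrow (18–9), Avon (26–1) — so Jasper is the Condorcet winner.

Jasper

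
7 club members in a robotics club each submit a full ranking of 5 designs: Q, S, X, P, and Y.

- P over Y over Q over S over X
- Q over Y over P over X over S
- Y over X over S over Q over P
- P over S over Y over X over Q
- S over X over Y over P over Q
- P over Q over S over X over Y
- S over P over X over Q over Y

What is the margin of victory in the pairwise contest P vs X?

Ballots ranking P above X: 5.
Ballots ranking X above P: 2.
P wins 5–2, a margin of 3.

3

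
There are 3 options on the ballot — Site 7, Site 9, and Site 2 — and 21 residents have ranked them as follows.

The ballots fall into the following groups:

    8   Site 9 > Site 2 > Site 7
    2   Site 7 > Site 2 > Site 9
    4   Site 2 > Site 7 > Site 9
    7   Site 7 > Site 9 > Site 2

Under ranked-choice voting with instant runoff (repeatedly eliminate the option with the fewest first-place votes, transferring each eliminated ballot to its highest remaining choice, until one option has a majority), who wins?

Round 1: Site 7 9, Site 9 8, Site 2 4. Site 2 has the fewest and is eliminated.
Round 2: Site 7 13, Site 9 8. Site 7 has a majority.

Site 7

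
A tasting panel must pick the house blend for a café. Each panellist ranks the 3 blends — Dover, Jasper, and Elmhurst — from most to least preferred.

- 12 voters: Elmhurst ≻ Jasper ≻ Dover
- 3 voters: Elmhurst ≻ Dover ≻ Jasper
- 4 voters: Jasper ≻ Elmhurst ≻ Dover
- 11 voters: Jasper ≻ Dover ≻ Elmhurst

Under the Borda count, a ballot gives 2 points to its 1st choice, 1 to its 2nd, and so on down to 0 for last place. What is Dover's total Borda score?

14

Borda scores:
  Dover: 12·0 + 3·1 + 4·0 + 11·1 = 14
  Jasper: 12·1 + 3·0 + 4·2 + 11·2 = 42
  Elmhurst: 12·2 + 3·2 + 4·1 + 11·0 = 34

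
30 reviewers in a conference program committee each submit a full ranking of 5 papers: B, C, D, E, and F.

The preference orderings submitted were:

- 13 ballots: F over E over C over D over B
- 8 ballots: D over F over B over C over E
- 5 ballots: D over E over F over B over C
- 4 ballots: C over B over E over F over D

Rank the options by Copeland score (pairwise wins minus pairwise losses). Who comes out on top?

Pairwise results:
  B vs C: C wins 17–13.
  B vs D: D wins 26–4.
  B vs E: E wins 18–12.
  B vs F: F wins 26–4.
  C vs D: C wins 17–13.
  C vs E: E wins 18–12.
  C vs F: F wins 26–4.
  D vs E: E wins 17–13.
  D vs F: F wins 17–13.
  E vs F: F wins 21–9.
Copeland scores (wins − losses):
  B: 0 − 4 = -4
  C: 2 − 2 = 0
  D: 1 − 3 = -2
  E: 3 − 1 = 2
  F: 4 − 0 = 4
F has the best Copeland score.

F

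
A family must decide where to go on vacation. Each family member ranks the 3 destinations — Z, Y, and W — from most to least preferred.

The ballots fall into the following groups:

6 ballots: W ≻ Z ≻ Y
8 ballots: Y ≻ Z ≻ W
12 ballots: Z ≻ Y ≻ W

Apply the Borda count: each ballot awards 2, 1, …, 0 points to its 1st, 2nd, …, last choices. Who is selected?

Z

Borda scores:
  Z: 6·1 + 8·1 + 12·2 = 38
  Y: 6·0 + 8·2 + 12·1 = 28
  W: 6·2 + 8·0 + 12·0 = 12
Z has the highest total.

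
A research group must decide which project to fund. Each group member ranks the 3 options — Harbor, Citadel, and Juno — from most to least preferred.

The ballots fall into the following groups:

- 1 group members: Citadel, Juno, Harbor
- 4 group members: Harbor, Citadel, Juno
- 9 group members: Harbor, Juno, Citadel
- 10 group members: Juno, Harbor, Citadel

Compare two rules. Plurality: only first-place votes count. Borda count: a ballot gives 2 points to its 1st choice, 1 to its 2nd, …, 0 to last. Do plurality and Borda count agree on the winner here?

Plurality first-place counts: Harbor 13, Citadel 1, Juno 10 → Harbor.
Borda totals: Harbor 36, Citadel 6, Juno 30 → Harbor.
The two rules agree on Harbor.

Yes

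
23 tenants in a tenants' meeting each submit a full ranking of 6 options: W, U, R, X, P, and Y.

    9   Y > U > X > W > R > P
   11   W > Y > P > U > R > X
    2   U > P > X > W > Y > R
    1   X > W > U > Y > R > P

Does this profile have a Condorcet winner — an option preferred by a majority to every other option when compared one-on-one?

No

Head-to-head results (23 voters total):
W vs U: W wins 12–11.
W vs R: W wins 23–0.
W vs X: X wins 12–11.
W vs P: W wins 21–2.
W vs Y: W wins 14–9.
U vs R: U wins 23–0.
U vs X: U wins 22–1.
U vs P: U wins 12–11.
U vs Y: Y wins 20–3.
R vs X: X wins 12–11.
R vs P: P wins 13–10.
R vs Y: Y wins 23–0.
X vs P: P wins 13–10.
X vs Y: Y wins 20–3.
P vs Y: Y wins 21–2.
No candidate beats all others: W beats U beats X beats W, a majority cycle.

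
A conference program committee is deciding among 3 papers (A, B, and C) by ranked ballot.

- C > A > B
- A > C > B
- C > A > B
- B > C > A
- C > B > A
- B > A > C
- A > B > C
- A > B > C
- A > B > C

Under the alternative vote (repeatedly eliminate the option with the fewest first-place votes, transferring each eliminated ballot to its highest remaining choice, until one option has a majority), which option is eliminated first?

Round 1: A 4, C 3, B 2. B has the fewest and is eliminated.
Round 2: A 5, C 4. A has a majority.

B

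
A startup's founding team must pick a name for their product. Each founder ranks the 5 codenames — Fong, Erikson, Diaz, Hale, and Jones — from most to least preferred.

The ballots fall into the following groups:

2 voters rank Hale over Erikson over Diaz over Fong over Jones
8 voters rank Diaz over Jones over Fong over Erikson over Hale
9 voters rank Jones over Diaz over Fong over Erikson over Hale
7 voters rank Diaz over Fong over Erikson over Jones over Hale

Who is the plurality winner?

Diaz

First-place vote totals:
  Fong: 0
  Erikson: 0
  Diaz: 15
  Hale: 2
  Jones: 9
Diaz has the most first-place votes.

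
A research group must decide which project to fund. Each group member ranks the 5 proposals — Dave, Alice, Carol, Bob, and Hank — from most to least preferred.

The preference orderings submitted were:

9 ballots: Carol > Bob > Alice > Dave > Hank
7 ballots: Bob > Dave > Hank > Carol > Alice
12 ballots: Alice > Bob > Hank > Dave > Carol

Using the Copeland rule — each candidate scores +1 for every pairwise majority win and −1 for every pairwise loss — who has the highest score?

Pairwise results:
  Dave vs Alice: Alice wins 21–7.
  Dave vs Carol: Dave wins 19–9.
  Dave vs Bob: Bob wins 28–0.
  Dave vs Hank: Dave wins 16–12.
  Alice vs Carol: Carol wins 16–12.
  Alice vs Bob: Bob wins 16–12.
  Alice vs Hank: Alice wins 21–7.
  Carol vs Bob: Bob wins 19–9.
  Carol vs Hank: Hank wins 19–9.
  Bob vs Hank: Bob wins 28–0.
Copeland scores (wins − losses):
  Dave: 2 − 2 = 0
  Alice: 2 − 2 = 0
  Carol: 1 − 3 = -2
  Bob: 4 − 0 = 4
  Hank: 1 − 3 = -2
Bob has the best Copeland score.

Bob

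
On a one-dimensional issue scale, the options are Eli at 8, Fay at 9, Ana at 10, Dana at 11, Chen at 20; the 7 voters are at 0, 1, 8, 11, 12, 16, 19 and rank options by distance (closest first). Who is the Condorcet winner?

Dana

With single-peaked preferences on a line, the Condorcet winner is the candidate closest to the median voter.
The median voter (position 11) is closest to Dana at 11.
Check: Dana vs Fay — voters closer to Dana: 4 of 7.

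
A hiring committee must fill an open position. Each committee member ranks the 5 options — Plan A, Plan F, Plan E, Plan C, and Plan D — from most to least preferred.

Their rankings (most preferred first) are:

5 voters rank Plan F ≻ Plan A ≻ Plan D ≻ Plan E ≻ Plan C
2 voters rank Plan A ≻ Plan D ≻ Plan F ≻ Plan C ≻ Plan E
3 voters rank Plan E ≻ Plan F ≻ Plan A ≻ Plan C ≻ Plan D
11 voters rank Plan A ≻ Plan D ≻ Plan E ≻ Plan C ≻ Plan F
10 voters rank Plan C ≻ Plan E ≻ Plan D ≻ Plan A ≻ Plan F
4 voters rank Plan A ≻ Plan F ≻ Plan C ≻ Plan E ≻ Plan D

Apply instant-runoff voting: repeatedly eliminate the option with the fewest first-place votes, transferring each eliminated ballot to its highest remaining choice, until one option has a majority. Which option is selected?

Round 1: Plan A 17, Plan C 10, Plan F 5, Plan E 3, Plan D 0. Plan D has the fewest and is eliminated.
Round 2: Plan A 17, Plan C 10, Plan F 5, Plan E 3. Plan E has the fewest and is eliminated.
Round 3: Plan A 17, Plan C 10, Plan F 8. Plan F has the fewest and is eliminated.
Round 4: Plan A 25, Plan C 10. Plan A has a majority.

Plan A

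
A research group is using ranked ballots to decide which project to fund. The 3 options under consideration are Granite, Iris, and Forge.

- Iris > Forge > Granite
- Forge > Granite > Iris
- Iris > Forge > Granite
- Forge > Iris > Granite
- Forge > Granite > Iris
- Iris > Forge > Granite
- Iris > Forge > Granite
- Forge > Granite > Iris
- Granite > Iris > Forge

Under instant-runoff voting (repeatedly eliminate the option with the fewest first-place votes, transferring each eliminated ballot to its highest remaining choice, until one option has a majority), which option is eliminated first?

Granite

Round 1: Iris 4, Forge 4, Granite 1. Granite has the fewest and is eliminated.
Round 2: Iris 5, Forge 4. Iris has a majority.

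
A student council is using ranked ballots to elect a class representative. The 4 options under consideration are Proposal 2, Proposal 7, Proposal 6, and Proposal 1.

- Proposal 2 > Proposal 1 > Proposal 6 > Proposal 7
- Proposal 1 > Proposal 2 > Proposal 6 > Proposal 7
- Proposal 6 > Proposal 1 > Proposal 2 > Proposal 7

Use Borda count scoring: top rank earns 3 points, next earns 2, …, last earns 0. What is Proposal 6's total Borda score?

Borda scores:
  Proposal 2: 3 + 2 + 1 = 6
  Proposal 7: 0 + 0 + 0 = 0
  Proposal 6: 1 + 1 + 3 = 5
  Proposal 1: 2 + 3 + 2 = 7

5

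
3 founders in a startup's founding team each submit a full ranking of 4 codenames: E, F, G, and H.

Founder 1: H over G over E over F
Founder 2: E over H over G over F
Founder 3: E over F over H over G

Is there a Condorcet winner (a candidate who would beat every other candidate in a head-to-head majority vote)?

Head-to-head results (3 voters total):
E vs F: E wins 3–0.
E vs G: E wins 2–1.
E vs H: E wins 2–1.
F vs G: G wins 2–1.
F vs H: H wins 2–1.
G vs H: H wins 3–0.
E beats each rival — F (3–0), G (2–1), H (2–1) — so E is the Condorcet winner.

Yes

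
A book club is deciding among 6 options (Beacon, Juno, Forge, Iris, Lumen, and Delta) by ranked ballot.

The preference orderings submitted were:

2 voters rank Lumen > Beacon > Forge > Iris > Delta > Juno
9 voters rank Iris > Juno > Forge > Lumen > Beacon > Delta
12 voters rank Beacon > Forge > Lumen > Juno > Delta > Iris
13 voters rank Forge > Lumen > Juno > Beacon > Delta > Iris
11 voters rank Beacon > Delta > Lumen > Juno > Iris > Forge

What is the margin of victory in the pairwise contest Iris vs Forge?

7

Ballots ranking Iris above Forge: 9+11 = 20.
Ballots ranking Forge above Iris: 2+12+13 = 27.
Forge wins 27–20, a margin of 7.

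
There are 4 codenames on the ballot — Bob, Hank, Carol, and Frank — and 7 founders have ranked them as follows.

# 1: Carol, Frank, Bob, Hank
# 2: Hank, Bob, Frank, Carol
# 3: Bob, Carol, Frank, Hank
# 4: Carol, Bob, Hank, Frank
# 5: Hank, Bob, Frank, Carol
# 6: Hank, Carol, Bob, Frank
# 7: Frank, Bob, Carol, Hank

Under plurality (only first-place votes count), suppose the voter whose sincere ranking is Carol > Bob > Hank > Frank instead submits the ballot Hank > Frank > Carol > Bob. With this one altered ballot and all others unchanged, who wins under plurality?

First-place totals with the altered ballot: Bob 1, Hank 4, Carol 1, Frank 1.
The winner is unchanged: still Hank.

Hank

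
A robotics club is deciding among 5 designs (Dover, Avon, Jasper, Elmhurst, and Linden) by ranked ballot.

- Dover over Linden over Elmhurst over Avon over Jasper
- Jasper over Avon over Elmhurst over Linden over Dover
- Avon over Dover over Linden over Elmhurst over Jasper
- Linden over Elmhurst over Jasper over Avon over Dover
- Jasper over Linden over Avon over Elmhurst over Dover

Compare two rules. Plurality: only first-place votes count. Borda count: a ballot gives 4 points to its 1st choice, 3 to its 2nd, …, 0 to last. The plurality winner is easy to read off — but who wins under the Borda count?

Plurality first-place counts: Dover 1, Avon 1, Jasper 2, Elmhurst 0, Linden 1 → Jasper.
Borda totals: Dover 7, Avon 11, Jasper 10, Elmhurst 9, Linden 13 → Linden.

Linden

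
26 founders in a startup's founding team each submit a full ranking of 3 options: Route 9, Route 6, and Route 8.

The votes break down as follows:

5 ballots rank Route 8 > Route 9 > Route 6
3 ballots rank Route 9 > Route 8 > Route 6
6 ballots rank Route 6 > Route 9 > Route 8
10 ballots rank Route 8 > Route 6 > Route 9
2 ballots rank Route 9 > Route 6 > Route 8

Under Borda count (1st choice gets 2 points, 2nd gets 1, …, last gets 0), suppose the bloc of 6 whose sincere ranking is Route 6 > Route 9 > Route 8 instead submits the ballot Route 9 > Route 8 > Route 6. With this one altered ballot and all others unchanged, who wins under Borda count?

Borda totals with the altered ballot: Route 9 27, Route 6 12, Route 8 39.
The winner is unchanged: still Route 8.

Route 8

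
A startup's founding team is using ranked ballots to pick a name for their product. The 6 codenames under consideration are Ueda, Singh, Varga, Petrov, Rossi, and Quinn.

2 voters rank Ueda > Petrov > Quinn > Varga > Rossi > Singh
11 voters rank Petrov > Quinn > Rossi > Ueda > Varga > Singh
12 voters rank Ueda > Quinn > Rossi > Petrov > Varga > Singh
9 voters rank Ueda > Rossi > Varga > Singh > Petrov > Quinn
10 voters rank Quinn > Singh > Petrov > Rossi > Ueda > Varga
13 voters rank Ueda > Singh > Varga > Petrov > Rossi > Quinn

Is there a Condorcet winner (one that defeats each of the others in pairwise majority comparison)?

Head-to-head results (57 voters total):
Ueda vs Singh: Ueda wins 47–10.
Ueda vs Varga: Ueda wins 57–0.
Ueda vs Petrov: Ueda wins 36–21.
Ueda vs Rossi: Ueda wins 36–21.
Ueda vs Quinn: Ueda wins 36–21.
Singh vs Varga: Varga wins 34–23.
Singh vs Petrov: Singh wins 32–25.
Singh vs Rossi: Rossi wins 34–23.
Singh vs Quinn: Quinn wins 35–22.
Varga vs Petrov: Petrov wins 35–22.
Varga vs Rossi: Rossi wins 42–15.
Varga vs Quinn: Quinn wins 35–22.
Petrov vs Rossi: Petrov wins 36–21.
Petrov vs Quinn: Petrov wins 35–22.
Rossi vs Quinn: Quinn wins 35–22.
Ueda beats each rival — Singh (47–10), Varga (57–0), Petrov (36–21), Rossi (36–21), Quinn (36–21) — so Ueda is the Condorcet winner.

Yes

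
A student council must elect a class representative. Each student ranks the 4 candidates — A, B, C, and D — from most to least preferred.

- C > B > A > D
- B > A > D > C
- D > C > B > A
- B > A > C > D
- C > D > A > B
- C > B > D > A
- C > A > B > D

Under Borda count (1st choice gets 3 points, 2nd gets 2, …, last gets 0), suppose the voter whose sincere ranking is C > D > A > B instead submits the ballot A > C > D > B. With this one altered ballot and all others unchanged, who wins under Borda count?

Borda totals with the altered ballot: A 10, B 12, C 14, D 6.
The winner is unchanged: still C.

C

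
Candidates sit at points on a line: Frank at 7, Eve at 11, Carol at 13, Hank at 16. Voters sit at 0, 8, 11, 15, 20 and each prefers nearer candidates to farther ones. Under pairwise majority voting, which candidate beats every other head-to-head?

With single-peaked preferences on a line, the Condorcet winner is the candidate closest to the median voter.
The median voter (position 11) is closest to Eve at 11.
Check: Eve vs Hank — voters closer to Eve: 3 of 5.

Eve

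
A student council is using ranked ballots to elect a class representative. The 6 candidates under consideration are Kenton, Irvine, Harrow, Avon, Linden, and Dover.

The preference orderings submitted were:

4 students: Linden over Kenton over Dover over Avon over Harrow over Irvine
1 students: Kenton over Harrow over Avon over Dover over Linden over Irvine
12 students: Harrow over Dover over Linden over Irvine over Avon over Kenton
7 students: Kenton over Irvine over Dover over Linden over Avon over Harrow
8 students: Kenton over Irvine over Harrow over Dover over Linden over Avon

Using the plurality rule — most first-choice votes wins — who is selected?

Kenton

First-place vote totals:
  Kenton: 16
  Irvine: 0
  Harrow: 12
  Avon: 0
  Linden: 4
  Dover: 0
Kenton has the most first-place votes.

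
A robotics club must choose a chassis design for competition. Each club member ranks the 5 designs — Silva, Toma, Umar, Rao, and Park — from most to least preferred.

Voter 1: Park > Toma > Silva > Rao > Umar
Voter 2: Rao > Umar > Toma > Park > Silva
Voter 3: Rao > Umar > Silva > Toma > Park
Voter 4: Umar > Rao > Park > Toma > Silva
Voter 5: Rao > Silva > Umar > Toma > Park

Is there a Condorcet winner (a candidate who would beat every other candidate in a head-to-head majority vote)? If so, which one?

Head-to-head results (5 voters total):
Silva vs Toma: Toma wins 3–2.
Silva vs Umar: Umar wins 3–2.
Silva vs Rao: Rao wins 4–1.
Silva vs Park: Park wins 3–2.
Toma vs Umar: Umar wins 4–1.
Toma vs Rao: Rao wins 4–1.
Toma vs Park: Toma wins 3–2.
Umar vs Rao: Rao wins 4–1.
Umar vs Park: Umar wins 4–1.
Rao vs Park: Rao wins 4–1.
Rao beats each rival — Silva (4–1), Toma (4–1), Umar (4–1), Park (4–1) — so Rao is the Condorcet winner.

Rao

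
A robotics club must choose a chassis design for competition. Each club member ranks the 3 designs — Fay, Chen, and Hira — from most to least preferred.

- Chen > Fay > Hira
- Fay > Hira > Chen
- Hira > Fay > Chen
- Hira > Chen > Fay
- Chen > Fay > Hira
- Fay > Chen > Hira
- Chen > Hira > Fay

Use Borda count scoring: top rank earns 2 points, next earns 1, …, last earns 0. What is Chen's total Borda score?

Borda scores:
  Fay: 1 + 2 + 1 + 0 + 1 + 2 + 0 = 7
  Chen: 2 + 0 + 0 + 1 + 2 + 1 + 2 = 8
  Hira: 0 + 1 + 2 + 2 + 0 + 0 + 1 = 6

8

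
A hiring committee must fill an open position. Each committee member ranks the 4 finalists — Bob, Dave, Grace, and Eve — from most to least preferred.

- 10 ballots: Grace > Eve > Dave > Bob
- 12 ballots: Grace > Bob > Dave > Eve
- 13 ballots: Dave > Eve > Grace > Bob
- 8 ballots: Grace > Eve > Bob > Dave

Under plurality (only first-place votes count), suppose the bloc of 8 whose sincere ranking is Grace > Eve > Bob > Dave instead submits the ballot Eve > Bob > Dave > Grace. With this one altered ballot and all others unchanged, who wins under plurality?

Grace

First-place totals with the altered ballot: Bob 0, Dave 13, Grace 22, Eve 8.
The winner is unchanged: still Grace.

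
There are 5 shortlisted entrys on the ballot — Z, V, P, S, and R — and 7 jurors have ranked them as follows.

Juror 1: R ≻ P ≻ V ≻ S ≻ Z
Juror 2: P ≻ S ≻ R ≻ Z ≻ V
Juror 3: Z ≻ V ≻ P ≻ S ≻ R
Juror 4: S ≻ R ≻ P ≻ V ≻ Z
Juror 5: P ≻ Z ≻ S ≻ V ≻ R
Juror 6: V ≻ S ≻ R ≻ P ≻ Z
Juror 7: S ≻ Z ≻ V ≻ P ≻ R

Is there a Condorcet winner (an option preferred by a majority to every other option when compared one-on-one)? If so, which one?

Head-to-head results (7 voters total):
Z vs V: Z wins 4–3.
Z vs P: P wins 5–2.
Z vs S: S wins 5–2.
Z vs R: R wins 4–3.
V vs P: P wins 4–3.
V vs S: S wins 4–3.
V vs R: V wins 4–3.
P vs S: P wins 4–3.
P vs R: P wins 4–3.
S vs R: S wins 6–1.
P beats each rival — Z (5–2), V (4–3), S (4–3), R (4–3) — so P is the Condorcet winner.

P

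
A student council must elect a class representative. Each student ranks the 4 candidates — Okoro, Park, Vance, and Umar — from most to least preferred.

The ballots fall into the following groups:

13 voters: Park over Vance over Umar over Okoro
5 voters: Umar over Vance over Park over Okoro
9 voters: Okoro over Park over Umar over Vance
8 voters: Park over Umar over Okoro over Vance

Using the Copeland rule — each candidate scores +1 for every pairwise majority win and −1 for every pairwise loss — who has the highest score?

Pairwise results:
  Okoro vs Park: Park wins 26–9.
  Okoro vs Vance: Vance wins 18–17.
  Okoro vs Umar: Umar wins 26–9.
  Park vs Vance: Park wins 30–5.
  Park vs Umar: Park wins 30–5.
  Vance vs Umar: Umar wins 22–13.
Copeland scores (wins − losses):
  Okoro: 0 − 3 = -3
  Park: 3 − 0 = 3
  Vance: 1 − 2 = -1
  Umar: 2 − 1 = 1
Park has the best Copeland score.

Park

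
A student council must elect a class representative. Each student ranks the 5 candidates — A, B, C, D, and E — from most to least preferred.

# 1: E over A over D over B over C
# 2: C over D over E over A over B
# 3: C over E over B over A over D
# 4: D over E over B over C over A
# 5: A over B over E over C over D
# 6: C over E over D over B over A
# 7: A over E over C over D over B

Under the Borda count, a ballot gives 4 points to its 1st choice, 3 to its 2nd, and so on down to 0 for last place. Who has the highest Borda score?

Borda scores:
  A: 3 + 1 + 1 + 0 + 4 + 0 + 4 = 13
  B: 1 + 0 + 2 + 2 + 3 + 1 + 0 = 9
  C: 0 + 4 + 4 + 1 + 1 + 4 + 2 = 16
  D: 2 + 3 + 0 + 4 + 0 + 2 + 1 = 12
  E: 4 + 2 + 3 + 3 + 2 + 3 + 3 = 20
E has the highest total.

E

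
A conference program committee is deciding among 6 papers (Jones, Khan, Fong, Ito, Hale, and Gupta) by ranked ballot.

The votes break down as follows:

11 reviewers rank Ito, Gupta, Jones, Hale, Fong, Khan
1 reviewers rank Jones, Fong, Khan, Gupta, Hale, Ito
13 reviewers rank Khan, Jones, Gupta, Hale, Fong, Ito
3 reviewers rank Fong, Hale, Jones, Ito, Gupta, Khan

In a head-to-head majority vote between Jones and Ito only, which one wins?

Ballots ranking Jones above Ito: 1+13+3 = 17.
Ballots ranking Ito above Jones: 11.
Jones wins the head-to-head, 17–11.

Jones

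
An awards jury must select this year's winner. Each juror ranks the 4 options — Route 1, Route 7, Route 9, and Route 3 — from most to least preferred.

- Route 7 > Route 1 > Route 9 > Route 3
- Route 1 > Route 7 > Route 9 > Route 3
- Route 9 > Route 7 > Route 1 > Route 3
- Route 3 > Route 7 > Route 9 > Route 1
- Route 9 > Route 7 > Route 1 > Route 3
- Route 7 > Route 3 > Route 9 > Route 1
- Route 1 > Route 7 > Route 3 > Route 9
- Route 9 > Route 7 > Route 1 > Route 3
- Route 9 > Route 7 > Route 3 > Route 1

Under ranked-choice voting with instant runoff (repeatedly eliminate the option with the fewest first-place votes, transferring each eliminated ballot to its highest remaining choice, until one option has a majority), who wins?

Round 1: Route 9 4, Route 1 2, Route 7 2, Route 3 1. Route 3 has the fewest and is eliminated.
Round 2: Route 9 4, Route 7 3, Route 1 2. Route 1 has the fewest and is eliminated.
Round 3: Route 7 5, Route 9 4. Route 7 has a majority.

Route 7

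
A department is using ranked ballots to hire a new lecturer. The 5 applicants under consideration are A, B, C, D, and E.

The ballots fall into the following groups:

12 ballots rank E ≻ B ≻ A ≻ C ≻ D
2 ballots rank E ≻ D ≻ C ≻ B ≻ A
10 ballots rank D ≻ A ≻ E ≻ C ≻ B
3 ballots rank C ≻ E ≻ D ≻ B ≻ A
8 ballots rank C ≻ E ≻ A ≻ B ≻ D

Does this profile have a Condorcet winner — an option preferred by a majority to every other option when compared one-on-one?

Head-to-head results (35 voters total):
A vs B: A wins 18–17.
A vs C: A wins 22–13.
A vs D: A wins 20–15.
A vs E: E wins 25–10.
B vs C: C wins 23–12.
B vs D: B wins 20–15.
B vs E: E wins 35–0.
C vs D: C wins 23–12.
C vs E: E wins 24–11.
D vs E: E wins 25–10.
E beats each rival — A (25–10), B (35–0), C (24–11), D (25–10) — so E is the Condorcet winner.

Yes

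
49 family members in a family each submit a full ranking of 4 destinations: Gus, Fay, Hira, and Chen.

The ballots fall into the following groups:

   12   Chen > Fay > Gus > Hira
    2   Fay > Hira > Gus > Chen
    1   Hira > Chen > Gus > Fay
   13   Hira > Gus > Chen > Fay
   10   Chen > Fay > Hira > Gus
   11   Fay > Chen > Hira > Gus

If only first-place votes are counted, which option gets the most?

Chen

First-place vote totals:
  Gus: 0
  Fay: 13
  Hira: 14
  Chen: 22
Chen has the most first-place votes.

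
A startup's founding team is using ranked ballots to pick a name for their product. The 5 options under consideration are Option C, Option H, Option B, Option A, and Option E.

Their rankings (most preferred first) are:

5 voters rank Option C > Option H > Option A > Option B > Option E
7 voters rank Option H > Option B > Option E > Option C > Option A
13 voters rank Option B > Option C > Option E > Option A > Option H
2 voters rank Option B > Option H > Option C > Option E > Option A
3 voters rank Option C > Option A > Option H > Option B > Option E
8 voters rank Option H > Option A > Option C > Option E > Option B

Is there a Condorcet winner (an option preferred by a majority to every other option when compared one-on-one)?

Head-to-head results (38 voters total):
Option C vs Option H: Option C wins 21–17.
Option C vs Option B: Option B wins 22–16.
Option C vs Option A: Option C wins 30–8.
Option C vs Option E: Option C wins 31–7.
Option H vs Option B: Option H wins 23–15.
Option H vs Option A: Option H wins 22–16.
Option H vs Option E: Option H wins 25–13.
Option B vs Option A: Option B wins 22–16.
Option B vs Option E: Option B wins 30–8.
Option A vs Option E: Option E wins 22–16.
No candidate beats all others: Option C beats Option H beats Option B beats Option C, a majority cycle.

No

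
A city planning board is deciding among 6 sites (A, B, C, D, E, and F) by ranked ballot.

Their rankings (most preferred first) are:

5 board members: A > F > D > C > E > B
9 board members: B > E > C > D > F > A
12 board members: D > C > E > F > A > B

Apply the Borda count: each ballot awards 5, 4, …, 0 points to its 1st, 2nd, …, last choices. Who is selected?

D

Borda scores:
  A: 5·5 + 9·0 + 12·1 = 37
  B: 5·0 + 9·5 + 12·0 = 45
  C: 5·2 + 9·3 + 12·4 = 85
  D: 5·3 + 9·2 + 12·5 = 93
  E: 5·1 + 9·4 + 12·3 = 77
  F: 5·4 + 9·1 + 12·2 = 53
D has the highest total.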